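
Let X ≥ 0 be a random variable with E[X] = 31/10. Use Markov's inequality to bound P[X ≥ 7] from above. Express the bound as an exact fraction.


μ = E[X] = 31/10, a = 7.
Markov: P[X ≥ 7] ≤ μ/a = (31/10)/7 = 31/70.
Numerically: ≈ 0.443.
(Since a = 7 > μ = 3.100, the bound 31/70 is < 1 and informative.)

P[X ≥ 7] ≤ 31/70 ≈ 0.443.


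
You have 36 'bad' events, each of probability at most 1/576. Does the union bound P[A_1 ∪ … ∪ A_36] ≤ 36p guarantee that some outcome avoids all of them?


Union bound: P[∪_{i=1}^{36} A_i] ≤ Σ_i P[A_i] ≤ 36·p = 36·(1/576) = 1/16.
Numerically: 1/16 ≈ 0.0625.
Is 1/16 < 1? YES.
Since P[∪ A_i] ≤ 1/16 < 1, the complement has P[∩ A_i^c] ≥ 1 − 1/16 = 15/16 > 0, so some outcome avoids every A_i.

36·p = 1/16 ≈ 0.0625; existence CERTIFIED by the union bound.


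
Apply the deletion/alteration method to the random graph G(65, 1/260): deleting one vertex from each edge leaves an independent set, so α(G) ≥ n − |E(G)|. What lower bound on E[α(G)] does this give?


E[|E(G)|] = C(65, 2)·p = 2080 · (1/260) = 8.
E[α(G)] ≥ n − E[|E(G)|] = 65 − 8 = 57.
Numerically: ≈ 57.00000.
(This is only a lower bound; the true E[α(G)] may be larger.)

E[α(G)] ≥ 57 ≈ 57.00000.


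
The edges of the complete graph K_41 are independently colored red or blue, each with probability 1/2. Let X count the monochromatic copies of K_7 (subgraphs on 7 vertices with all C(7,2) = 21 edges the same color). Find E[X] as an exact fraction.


Let X = Σ_S X_S over the C(41, 7) = 22481940 subsets S of size 7, where X_S = 1 if the K_7 on S is monochromatic.
For a fixed S, the K_7 on S has C(7, 2) = 21 edges. P[all 21 edges red] = (1/2)^21, and likewise for blue, so P[monochromatic] = 2·(1/2)^21 = 2^{1 − 21} = 1/1048576.
By linearity: E[X] = C(41, 7) · 2^{1 − 21} = 22481940 · 1/1048576 = 5620485/262144.
Numerically: E[X] ≈ 21.44045.

E[X] = C(41,7)·2^(1−C(7,2)) = 5620485/262144 ≈ 21.44045.


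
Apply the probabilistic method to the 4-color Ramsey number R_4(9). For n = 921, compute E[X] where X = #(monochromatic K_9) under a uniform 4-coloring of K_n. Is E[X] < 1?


E[X] = C(921, 9) · 4^{1 − 36} = 1263413444025789313455 · 4^{−35} = 1263413444025789313455/1180591620717411303424.
As a reduced fraction: E[X] = 1263413444025789313455/1180591620717411303424 ≈ 1.0702.
Is E[X] < 1? NO.
Since E[X] ≥ 1, the first-moment bound is inconclusive at n = 921; it does NOT by itself certify R_4(9) > 921.

E[X] = 1263413444025789313455/1180591620717411303424 ≈ 1.0702; E[X] ≥ 1; first-moment method inconclusive here.


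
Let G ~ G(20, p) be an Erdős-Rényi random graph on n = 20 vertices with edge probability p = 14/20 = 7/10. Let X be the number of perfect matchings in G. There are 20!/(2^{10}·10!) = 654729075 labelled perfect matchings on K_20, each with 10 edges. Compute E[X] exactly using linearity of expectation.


K_20 has 20!/(2^{10}·10!) = 654729075 labelled perfect matchings.
For each such perfect matching H, let X_H = 1 if all 10 edges of H are present in G. Then P[X_H = 1] = p^{10} = (7/10)^{10} = 282475249/10000000000.
By linearity of expectation: E[X] = Σ_H E[X_H] = 654729075 · p^{10} = 654729075 · 282475249/10000000000 = 7397790339526587/400000000.
Numerically: E[X] ≈ 1.85e+07.

E[X] = 654729075 · (7/10)^{10} = 7397790339526587/400000000 ≈ 1.85e+07.


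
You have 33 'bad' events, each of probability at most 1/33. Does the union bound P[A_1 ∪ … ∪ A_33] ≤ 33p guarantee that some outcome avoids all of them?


Union bound: P[∪_{i=1}^{33} A_i] ≤ Σ_i P[A_i] ≤ 33·p = 33·(1/33) = 1.
Numerically: 1 ≈ 1.0000.
Is 1 < 1? NO.
Since the bound 1 is ≥ 1, the union bound is uninformative here; it does NOT by itself certify existence.

33·p = 1 ≈ 1.0000; existence NOT certified by the union bound.


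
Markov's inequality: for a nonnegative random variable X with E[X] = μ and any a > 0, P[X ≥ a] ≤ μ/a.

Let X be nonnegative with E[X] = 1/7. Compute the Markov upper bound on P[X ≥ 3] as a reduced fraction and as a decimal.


μ = E[X] = 1/7, a = 3.
Markov: P[X ≥ 3] ≤ μ/a = (1/7)/3 = 1/21.
Numerically: ≈ 0.048.
(Since a = 3 > μ = 0.143, the bound 1/21 is < 1 and informative.)

P[X ≥ 3] ≤ 1/21 ≈ 0.048.


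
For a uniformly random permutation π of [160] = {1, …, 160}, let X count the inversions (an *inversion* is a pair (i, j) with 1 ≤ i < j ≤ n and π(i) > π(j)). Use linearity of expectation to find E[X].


Write X = Σ X_I over the C(160, 2) = 12720 pairs i < j, with X_I the indicator of one inversion.
There are 12720 indicators.
For each fixed pair i < j, the values π(i) and π(j) are two distinct elements of {1, …, 160} in uniformly random order; by symmetry P[π(i) > π(j)] = 1/2.
By linearity: E[X] = 12720 · (1/2) = C(160, 2) · (1/2) = 12720/2 = 6360 ≈ 6360.0000.

E[X] = 6360 = 6360.0000.


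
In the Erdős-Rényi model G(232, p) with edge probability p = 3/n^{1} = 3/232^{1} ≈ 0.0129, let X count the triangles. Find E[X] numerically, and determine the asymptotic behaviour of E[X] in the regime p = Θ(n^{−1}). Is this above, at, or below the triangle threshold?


Number of potential triangles: C(232, 3) = 2054360.
Each occurs with probability p³ ≈ (0.0129)³ ≈ 2.16222e-06.
By linearity: E[X] = C(232, 3)·p³ ≈ 2054360 · 2.16222e-06 ≈ 4.442.
Here α = 1, so p = 3/n is exactly at the triangle threshold p ~ 1/n. Asymptotically E[X] → c³/6 = 3³/6 = 9/2 ≈ 4.500, a bounded constant. In this regime the triangle count is asymptotically Poisson(c³/6).

E[X] ≈ 4.442; in regime p = Θ(1/n^{1}) E[X] stays bounded (at the triangle threshold p ~ 1/n).


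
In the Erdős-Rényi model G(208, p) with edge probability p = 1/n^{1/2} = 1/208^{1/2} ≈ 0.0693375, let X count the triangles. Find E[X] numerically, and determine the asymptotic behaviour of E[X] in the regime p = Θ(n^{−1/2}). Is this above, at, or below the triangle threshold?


Number of potential triangles: C(208, 3) = 1478256.
Each occurs with probability p³ ≈ (0.0693375)³ ≈ 3.33353483e-04.
By linearity: E[X] = C(208, 3)·p³ ≈ 1478256 · 3.33353483e-04 ≈ 492.781787.
Since α = 1/2 < 1, p = c/n^{1/2} ≫ 1/n is above the triangle threshold p ~ 1/n. Asymptotically E[X] ~ (c³/6)·n^{3(1−α)} = (1³/6)·n^{1.5} → ∞; triangles are abundant w.h.p.

E[X] ≈ 492.781787; in regime p = Θ(1/n^{1/2}) E[X] diverges (above the triangle threshold p ~ 1/n).


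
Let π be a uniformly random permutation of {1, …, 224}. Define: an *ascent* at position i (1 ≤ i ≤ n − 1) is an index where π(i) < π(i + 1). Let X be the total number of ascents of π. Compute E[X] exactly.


Write X = Σ X_I over i = 1, …, 223, with X_I the indicator of one ascent.
There are 223 indicators.
For each fixed i, the pair (π(i), π(i+1)) is a uniformly random ordered pair of distinct values from {1, …, 224}; by symmetry P[π(i) < π(i+1)] = 1/2.
By linearity: E[X] = 223 · (1/2) = (224 − 1) · (1/2) = 223/2 ≈ 111.5000.

E[X] = 223/2 = 111.5000.


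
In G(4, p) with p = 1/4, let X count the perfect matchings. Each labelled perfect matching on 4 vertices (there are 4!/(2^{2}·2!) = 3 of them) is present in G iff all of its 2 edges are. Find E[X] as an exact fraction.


K_4 has 4!/(2^{2}·2!) = 3 labelled perfect matchings.
For each such perfect matching H, let X_H = 1 if all 2 edges of H are present in G. Then P[X_H = 1] = p^{2} = (1/4)^{2} = 1/16.
Summing the indicators: E[X] = Σ_H E[X_H] = 3 · p^{2} = 3 · 1/16 = 3/16.
Numerically: E[X] ≈ 0.1875.

E[X] = 3 · (1/4)^{2} = 3/16 ≈ 0.1875.


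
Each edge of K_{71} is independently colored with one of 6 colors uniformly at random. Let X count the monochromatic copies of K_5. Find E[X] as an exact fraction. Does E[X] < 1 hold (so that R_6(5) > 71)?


E[X] = C(71, 5) · 6^{1 − 10} = 13019909 · 6^{−9} = 13019909/10077696.
As a reduced fraction: E[X] = 13019909/10077696 ≈ 1.291953.
Is E[X] < 1? NO.
Since E[X] ≥ 1, the first-moment bound is inconclusive at n = 71; it does NOT by itself certify R_6(5) > 71.

E[X] = 13019909/10077696 ≈ 1.291953; E[X] ≥ 1; first-moment method inconclusive here.


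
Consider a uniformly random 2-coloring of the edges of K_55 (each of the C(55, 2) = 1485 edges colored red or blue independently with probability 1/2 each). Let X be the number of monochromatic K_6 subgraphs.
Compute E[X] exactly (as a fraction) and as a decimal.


Let X = Σ_S X_S over the C(55, 6) = 28989675 subsets S of size 6, where X_S = 1 if the K_6 on S is monochromatic.
For a fixed S, the K_6 on S has C(6, 2) = 15 edges. P[all 15 edges red] = (1/2)^15, and likewise for blue, so P[monochromatic] = 2·(1/2)^15 = 2^{1 − 15} = 1/16384.
By linearity: E[X] = C(55, 6) · 2^{1 − 15} = 28989675 · 1/16384 = 28989675/16384.
Numerically: E[X] ≈ 1769.389343.

E[X] = C(55,6)·2^(1−C(6,2)) = 28989675/16384 ≈ 1769.389343.


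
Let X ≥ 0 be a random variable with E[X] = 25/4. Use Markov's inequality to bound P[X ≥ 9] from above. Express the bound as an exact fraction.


μ = E[X] = 25/4, a = 9.
Markov: P[X ≥ 9] ≤ μ/a = (25/4)/9 = 25/36.
Numerically: ≈ 0.694.
(Since a = 9 > μ = 6.250, the bound 25/36 is < 1 and informative.)

P[X ≥ 9] ≤ 25/36 ≈ 0.694.


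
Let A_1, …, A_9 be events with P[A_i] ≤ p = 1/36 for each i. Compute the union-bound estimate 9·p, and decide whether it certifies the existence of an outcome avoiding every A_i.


Union bound: P[∪_{i=1}^{9} A_i] ≤ Σ_i P[A_i] ≤ 9·p = 9·(1/36) = 1/4.
Numerically: 1/4 ≈ 0.25000.
Is 1/4 < 1? YES.
Since P[∪ A_i] ≤ 1/4 < 1, the complement has P[∩ A_i^c] ≥ 1 − 1/4 = 3/4 > 0, so some outcome avoids every A_i.

9·p = 1/4 ≈ 0.25000; existence CERTIFIED by the union bound.


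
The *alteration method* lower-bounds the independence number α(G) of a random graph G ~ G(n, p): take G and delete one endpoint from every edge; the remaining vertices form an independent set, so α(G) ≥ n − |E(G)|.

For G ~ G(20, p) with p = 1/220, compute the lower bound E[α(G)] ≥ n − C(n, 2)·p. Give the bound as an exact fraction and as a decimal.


E[|E(G)|] = C(20, 2)·p = 190 · (1/220) = 19/22.
E[α(G)] ≥ n − E[|E(G)|] = 20 − 19/22 = 421/22.
Numerically: ≈ 19.136364.
(This is only a lower bound; the true E[α(G)] may be larger.)

E[α(G)] ≥ 421/22 ≈ 19.136364.


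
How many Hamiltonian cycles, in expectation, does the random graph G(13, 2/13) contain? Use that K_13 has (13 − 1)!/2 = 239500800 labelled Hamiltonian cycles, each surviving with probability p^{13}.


K_13 has (13 − 1)!/2 = 239500800 labelled Hamiltonian cycles.
For each such Hamiltonian cycle H, let X_H = 1 if all 13 edges of H are present in G. Then P[X_H = 1] = p^{13} = (2/13)^{13} = 8192/302875106592253.
Summing the indicators: E[X] = Σ_H E[X_H] = 239500800 · p^{13} = 239500800 · 8192/302875106592253 = 1961990553600/302875106592253.
Numerically: E[X] ≈ 0.006478.

E[X] = 239500800 · (2/13)^{13} = 1961990553600/302875106592253 ≈ 0.006478.


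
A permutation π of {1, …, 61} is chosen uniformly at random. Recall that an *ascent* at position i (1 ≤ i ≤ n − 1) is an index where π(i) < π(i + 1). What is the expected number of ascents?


Write X = Σ X_I over i = 1, …, 60, with X_I the indicator of one ascent.
There are 60 indicators.
For each fixed i, the pair (π(i), π(i+1)) is a uniformly random ordered pair of distinct values from {1, …, 61}; by symmetry P[π(i) < π(i+1)] = 1/2.
By linearity: E[X] = 60 · (1/2) = (61 − 1) · (1/2) = 30 ≈ 30.0000.

E[X] = 30 = 30.0000.


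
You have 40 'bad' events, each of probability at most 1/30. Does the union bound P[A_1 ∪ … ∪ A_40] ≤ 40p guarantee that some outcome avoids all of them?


Union bound: P[∪_{i=1}^{40} A_i] ≤ Σ_i P[A_i] ≤ 40·p = 40·(1/30) = 4/3.
Numerically: 4/3 ≈ 1.3333.
Is 4/3 < 1? NO.
Since the bound 4/3 is ≥ 1, the union bound is uninformative here; it does NOT by itself certify existence.

40·p = 4/3 ≈ 1.3333; existence NOT certified by the union bound.


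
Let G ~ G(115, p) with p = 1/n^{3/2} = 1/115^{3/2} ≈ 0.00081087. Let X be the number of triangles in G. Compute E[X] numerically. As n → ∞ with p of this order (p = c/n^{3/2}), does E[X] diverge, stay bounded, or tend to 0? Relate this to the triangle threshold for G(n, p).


Number of potential triangles: C(115, 3) = 246905.
Each occurs with probability p³ ≈ (0.00081087)³ ≈ 5.3316265e-10.
By linearity: E[X] = C(115, 3)·p³ ≈ 246905 · 5.3316265e-10 ≈ 0.00013.
Since α = 3/2 > 1, p = c/n^{3/2} = o(1/n) is below the triangle threshold p ~ 1/n. Asymptotically E[X] ~ (c³/6)·n^{3(1−α)} = (1³/6)·n^{-1.5} → 0, so by Markov's inequality G has no triangles w.h.p.

E[X] ≈ 0.00013; in regime p = Θ(1/n^{3/2}) E[X] tends to 0 (below the triangle threshold p ~ 1/n).


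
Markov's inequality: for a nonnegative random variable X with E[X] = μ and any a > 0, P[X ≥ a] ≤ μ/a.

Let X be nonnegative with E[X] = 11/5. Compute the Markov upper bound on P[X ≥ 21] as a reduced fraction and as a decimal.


μ = E[X] = 11/5, a = 21.
Markov: P[X ≥ 21] ≤ μ/a = (11/5)/21 = 11/105.
Numerically: ≈ 0.105.
(Since a = 21 > μ = 2.200, the bound 11/105 is < 1 and informative.)

P[X ≥ 21] ≤ 11/105 ≈ 0.105.


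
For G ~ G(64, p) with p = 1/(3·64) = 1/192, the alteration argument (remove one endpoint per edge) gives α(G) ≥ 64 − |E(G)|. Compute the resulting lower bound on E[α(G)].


E[|E(G)|] = C(64, 2)·p = 2016 · (1/192) = 21/2.
E[α(G)] ≥ n − E[|E(G)|] = 64 − 21/2 = 107/2.
Numerically: ≈ 53.500000.
(This is only a lower bound; the true E[α(G)] may be larger.)

E[α(G)] ≥ 107/2 ≈ 53.500000.


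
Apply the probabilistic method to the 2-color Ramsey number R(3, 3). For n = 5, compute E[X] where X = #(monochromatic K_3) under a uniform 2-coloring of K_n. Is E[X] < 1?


E[X] = C(5, 3) · 2^{1 − 3} = 10 · 2^{−2} = 10/4.
As a reduced fraction: E[X] = 5/2 ≈ 2.500.
Is E[X] < 1? NO.
Since E[X] ≥ 1, the first-moment bound is inconclusive at n = 5; it does NOT by itself certify R(3, 3) > 5.

E[X] = 5/2 ≈ 2.500; E[X] ≥ 1; first-moment method inconclusive here.


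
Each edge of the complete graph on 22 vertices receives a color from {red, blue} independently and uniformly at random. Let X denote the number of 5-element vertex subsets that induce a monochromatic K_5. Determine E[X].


Let X = Σ_S X_S over the C(22, 5) = 26334 subsets S of size 5, where X_S = 1 if the K_5 on S is monochromatic.
For a fixed S, the K_5 on S has C(5, 2) = 10 edges. P[all 10 edges red] = (1/2)^10, and likewise for blue, so P[monochromatic] = 2·(1/2)^10 = 2^{1 − 10} = 1/512.
By linearity of expectation: E[X] = C(22, 5) · 2^{1 − 10} = 26334 · 1/512 = 13167/256.
Numerically: E[X] ≈ 51.4336.

E[X] = C(22,5)·2^(1−C(5,2)) = 13167/256 ≈ 51.4336.


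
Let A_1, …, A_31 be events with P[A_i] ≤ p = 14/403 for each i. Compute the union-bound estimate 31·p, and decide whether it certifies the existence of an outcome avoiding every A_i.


Union bound: P[∪_{i=1}^{31} A_i] ≤ Σ_i P[A_i] ≤ 31·p = 31·(14/403) = 14/13.
Numerically: 14/13 ≈ 1.077.
Is 14/13 < 1? NO.
Since the bound 14/13 is ≥ 1, the union bound is uninformative here; it does NOT by itself certify existence.

31·p = 14/13 ≈ 1.077; existence NOT certified by the union bound.


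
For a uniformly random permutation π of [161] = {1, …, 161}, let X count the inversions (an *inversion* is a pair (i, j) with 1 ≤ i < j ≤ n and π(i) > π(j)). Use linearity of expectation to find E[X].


Write X = Σ X_I over the C(161, 2) = 12880 pairs i < j, with X_I the indicator of one inversion.
There are 12880 indicators.
For each fixed pair i < j, the values π(i) and π(j) are two distinct elements of {1, …, 161} in uniformly random order; by symmetry P[π(i) > π(j)] = 1/2.
By linearity: E[X] = 12880 · (1/2) = C(161, 2) · (1/2) = 12880/2 = 6440 ≈ 6440.00000.

E[X] = 6440 = 6440.00000.


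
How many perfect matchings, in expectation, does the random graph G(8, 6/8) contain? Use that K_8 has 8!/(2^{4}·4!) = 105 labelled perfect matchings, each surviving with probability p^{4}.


K_8 has 8!/(2^{4}·4!) = 105 labelled perfect matchings.
For each such perfect matching H, let X_H = 1 if all 4 edges of H are present in G. Then P[X_H = 1] = p^{4} = (3/4)^{4} = 81/256.
By linearity of expectation: E[X] = Σ_H E[X_H] = 105 · p^{4} = 105 · 81/256 = 8505/256.
Numerically: E[X] ≈ 33.223.

E[X] = 105 · (3/4)^{4} = 8505/256 ≈ 33.223.


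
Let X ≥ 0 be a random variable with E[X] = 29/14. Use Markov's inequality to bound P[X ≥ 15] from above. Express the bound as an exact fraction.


μ = E[X] = 29/14, a = 15.
Markov: P[X ≥ 15] ≤ μ/a = (29/14)/15 = 29/210.
Numerically: ≈ 0.1381.
(Since a = 15 > μ = 2.0714, the bound 29/210 is < 1 and informative.)

P[X ≥ 15] ≤ 29/210 ≈ 0.1381.


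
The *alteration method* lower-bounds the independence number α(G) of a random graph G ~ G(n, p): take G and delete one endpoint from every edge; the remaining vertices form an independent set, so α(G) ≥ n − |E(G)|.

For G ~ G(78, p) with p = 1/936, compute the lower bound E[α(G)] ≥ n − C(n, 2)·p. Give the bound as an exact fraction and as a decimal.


E[|E(G)|] = C(78, 2)·p = 3003 · (1/936) = 77/24.
E[α(G)] ≥ n − E[|E(G)|] = 78 − 77/24 = 1795/24.
Numerically: ≈ 74.79167.
(This is only a lower bound; the true E[α(G)] may be larger.)

E[α(G)] ≥ 1795/24 ≈ 74.79167.


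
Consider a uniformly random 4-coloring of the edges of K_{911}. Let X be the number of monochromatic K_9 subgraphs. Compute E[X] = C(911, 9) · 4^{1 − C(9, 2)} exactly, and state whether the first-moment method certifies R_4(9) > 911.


E[X] = C(911, 9) · 4^{1 − 36} = 1144686900492291197405 · 4^{−35} = 1144686900492291197405/1180591620717411303424.
As a reduced fraction: E[X] = 1144686900492291197405/1180591620717411303424 ≈ 0.9696.
Is E[X] < 1? YES.
Since E[X] < 1, there exists a 4-coloring of K_{911} with no monochromatic K_9; hence R_4(9) > 911.

E[X] = 1144686900492291197405/1180591620717411303424 ≈ 0.9696; E[X] < 1, so R_4(9) > 911.


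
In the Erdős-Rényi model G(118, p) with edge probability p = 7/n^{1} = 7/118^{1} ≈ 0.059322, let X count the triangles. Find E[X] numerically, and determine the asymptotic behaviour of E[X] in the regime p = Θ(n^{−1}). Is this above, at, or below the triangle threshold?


Number of potential triangles: C(118, 3) = 266916.
Each occurs with probability p³ ≈ (0.059322)³ ≈ 2.08760389e-04.
By linearity: E[X] = C(118, 3)·p³ ≈ 266916 · 2.08760389e-04 ≈ 55.721488.
Here α = 1, so p = 7/n is exactly at the triangle threshold p ~ 1/n. Asymptotically E[X] → c³/6 = 7³/6 = 343/6 ≈ 57.166667, a bounded constant. In this regime the triangle count is asymptotically Poisson(c³/6).

E[X] ≈ 55.721488; in regime p = Θ(1/n^{1}) E[X] stays bounded (at the triangle threshold p ~ 1/n).


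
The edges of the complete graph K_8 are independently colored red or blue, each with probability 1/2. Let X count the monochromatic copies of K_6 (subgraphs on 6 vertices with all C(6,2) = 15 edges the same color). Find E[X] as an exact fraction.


Let X = Σ_S X_S over the C(8, 6) = 28 subsets S of size 6, where X_S = 1 if the K_6 on S is monochromatic.
For a fixed S, the K_6 on S has C(6, 2) = 15 edges. P[all 15 edges red] = (1/2)^15, and likewise for blue, so P[monochromatic] = 2·(1/2)^15 = 2^{1 − 15} = 1/16384.
Summing: E[X] = C(8, 6) · 2^{1 − 15} = 28 · 1/16384 = 7/4096.
Numerically: E[X] ≈ 0.00171.

E[X] = C(8,6)·2^(1−C(6,2)) = 7/4096 ≈ 0.00171.


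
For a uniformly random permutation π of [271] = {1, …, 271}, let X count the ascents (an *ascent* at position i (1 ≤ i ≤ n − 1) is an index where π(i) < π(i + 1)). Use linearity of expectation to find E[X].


Write X = Σ X_I over i = 1, …, 270, with X_I the indicator of one ascent.
There are 270 indicators.
For each fixed i, the pair (π(i), π(i+1)) is a uniformly random ordered pair of distinct values from {1, …, 271}; by symmetry P[π(i) < π(i+1)] = 1/2.
By linearity: E[X] = 270 · (1/2) = (271 − 1) · (1/2) = 135 ≈ 135.000000.

E[X] = 135 = 135.000000.


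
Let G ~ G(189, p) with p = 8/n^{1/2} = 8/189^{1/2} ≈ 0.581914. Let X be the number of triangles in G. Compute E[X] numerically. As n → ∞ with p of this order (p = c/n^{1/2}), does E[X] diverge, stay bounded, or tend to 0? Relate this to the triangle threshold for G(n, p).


Number of potential triangles: C(189, 3) = 1107414.
Each occurs with probability p³ ≈ (0.581914)³ ≈ 1.97050370e-01.
By linearity: E[X] = C(189, 3)·p³ ≈ 1107414 · 1.97050370e-01 ≈ 218216.338464.
Since α = 1/2 < 1, p = c/n^{1/2} ≫ 1/n is above the triangle threshold p ~ 1/n. Asymptotically E[X] ~ (c³/6)·n^{3(1−α)} = (8³/6)·n^{1.5} → ∞; triangles are abundant w.h.p.

E[X] ≈ 218216.338464; in regime p = Θ(1/n^{1/2}) E[X] diverges (above the triangle threshold p ~ 1/n).


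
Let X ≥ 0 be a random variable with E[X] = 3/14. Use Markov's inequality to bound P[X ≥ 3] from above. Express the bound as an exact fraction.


μ = E[X] = 3/14, a = 3.
Markov: P[X ≥ 3] ≤ μ/a = (3/14)/3 = 1/14.
Numerically: ≈ 0.071.
(Since a = 3 > μ = 0.214, the bound 1/14 is < 1 and informative.)

P[X ≥ 3] ≤ 1/14 ≈ 0.071.


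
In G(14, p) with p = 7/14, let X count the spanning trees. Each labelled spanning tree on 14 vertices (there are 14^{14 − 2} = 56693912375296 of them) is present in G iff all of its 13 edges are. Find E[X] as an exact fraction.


K_14 has 14^{14 − 2} = 56693912375296 labelled spanning trees.
For each such spanning tree H, let X_H = 1 if all 13 edges of H are present in G. Then P[X_H = 1] = p^{13} = (1/2)^{13} = 1/8192.
By linearity of expectation: E[X] = Σ_H E[X_H] = 56693912375296 · p^{13} = 56693912375296 · 1/8192 = 13841287201/2.
Numerically: E[X] ≈ 6.92e+09.

E[X] = 56693912375296 · (1/2)^{13} = 13841287201/2 ≈ 6.92e+09.


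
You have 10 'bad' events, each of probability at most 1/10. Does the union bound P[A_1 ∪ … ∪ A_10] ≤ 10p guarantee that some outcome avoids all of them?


Union bound: P[∪_{i=1}^{10} A_i] ≤ Σ_i P[A_i] ≤ 10·p = 10·(1/10) = 1.
Numerically: 1 ≈ 1.000.
Is 1 < 1? NO.
Since the bound 1 is ≥ 1, the union bound is uninformative here; it does NOT by itself certify existence.

10·p = 1 ≈ 1.000; existence NOT certified by the union bound.


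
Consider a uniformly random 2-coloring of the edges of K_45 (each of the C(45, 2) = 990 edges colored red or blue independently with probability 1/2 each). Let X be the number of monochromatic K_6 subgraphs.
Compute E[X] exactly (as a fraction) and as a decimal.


Let X = Σ_S X_S over the C(45, 6) = 8145060 subsets S of size 6, where X_S = 1 if the K_6 on S is monochromatic.
For a fixed S, the K_6 on S has C(6, 2) = 15 edges. P[all 15 edges red] = (1/2)^15, and likewise for blue, so P[monochromatic] = 2·(1/2)^15 = 2^{1 − 15} = 1/16384.
Summing: E[X] = C(45, 6) · 2^{1 − 15} = 8145060 · 1/16384 = 2036265/4096.
Numerically: E[X] ≈ 497.1350.

E[X] = C(45,6)·2^(1−C(6,2)) = 2036265/4096 ≈ 497.1350.


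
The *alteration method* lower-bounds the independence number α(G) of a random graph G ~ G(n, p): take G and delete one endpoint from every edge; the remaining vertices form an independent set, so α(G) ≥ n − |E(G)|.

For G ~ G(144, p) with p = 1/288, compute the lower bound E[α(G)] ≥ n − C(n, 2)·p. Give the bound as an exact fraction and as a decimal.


E[|E(G)|] = C(144, 2)·p = 10296 · (1/288) = 143/4.
E[α(G)] ≥ n − E[|E(G)|] = 144 − 143/4 = 433/4.
Numerically: ≈ 108.2500.
(This is only a lower bound; the true E[α(G)] may be larger.)

E[α(G)] ≥ 433/4 ≈ 108.2500.


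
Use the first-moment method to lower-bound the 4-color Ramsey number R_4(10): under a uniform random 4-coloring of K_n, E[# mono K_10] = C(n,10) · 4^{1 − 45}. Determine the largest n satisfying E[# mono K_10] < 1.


We need C(n, 10) · 4^{1 − 45} < 1, i.e. C(n, 10) < 4^{45 − 1} = 309485009821345068724781056.
Check values of n near the boundary:
  n = 2017: C(2017, 10) = 300324964434452596180990448; 300324964434452596180990448 < 309485009821345068724781056? YES
  n = 2018: C(2018, 10) = 301820606687612220663963508; 301820606687612220663963508 < 309485009821345068724781056? YES
  n = 2019: C(2019, 10) = 303322949179835278009229628; 303322949179835278009229628 < 309485009821345068724781056? YES
  n = 2020: C(2020, 10) = 304832018578739931133653656; 304832018578739931133653656 < 309485009821345068724781056? YES
  n = 2021: C(2021, 10) = 306347841644770462864800616; 306347841644770462864800616 < 309485009821345068724781056? YES
  n = 2022: C(2022, 10) = 307870445231474093395937796; 307870445231474093395937796 < 309485009821345068724781056? YES
  n = 2023: C(2023, 10) = 309399856285778485315440716; 309399856285778485315440716 < 309485009821345068724781056? YES
  n = 2024: C(2024, 10) = 310936101848269937576192656; 310936101848269937576192656 < 309485009821345068724781056? NO
The largest n with C(n, 10) < 309485009821345068724781056 is n = 2023 (where E[X] = 77349964071444621328860179/77371252455336267181195264 ≈ 0.9997249). Hence R_4(10) > 2023, i.e. R_4(10) ≥ 2024.

Largest n = 2023; hence R_4(10) > 2023.


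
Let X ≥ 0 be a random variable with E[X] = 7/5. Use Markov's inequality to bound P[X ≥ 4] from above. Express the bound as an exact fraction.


μ = E[X] = 7/5, a = 4.
Markov: P[X ≥ 4] ≤ μ/a = (7/5)/4 = 7/20.
Numerically: ≈ 0.350.
(Since a = 4 > μ = 1.400, the bound 7/20 is < 1 and informative.)

P[X ≥ 4] ≤ 7/20 ≈ 0.350.


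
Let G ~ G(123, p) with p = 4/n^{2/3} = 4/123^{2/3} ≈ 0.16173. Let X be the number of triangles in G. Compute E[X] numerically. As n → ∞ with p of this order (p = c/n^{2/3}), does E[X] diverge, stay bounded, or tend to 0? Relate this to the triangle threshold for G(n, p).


Number of potential triangles: C(123, 3) = 302621.
Each occurs with probability p³ ≈ (0.16173)³ ≈ 4.2302862e-03.
By linearity: E[X] = C(123, 3)·p³ ≈ 302621 · 4.2302862e-03 ≈ 1280.17344.
Since α = 2/3 < 1, p = c/n^{2/3} ≫ 1/n is above the triangle threshold p ~ 1/n. Asymptotically E[X] ~ (c³/6)·n^{3(1−α)} = (4³/6)·n^{1} → ∞; triangles are abundant w.h.p.

E[X] ≈ 1280.17344; in regime p = Θ(1/n^{2/3}) E[X] diverges (above the triangle threshold p ~ 1/n).


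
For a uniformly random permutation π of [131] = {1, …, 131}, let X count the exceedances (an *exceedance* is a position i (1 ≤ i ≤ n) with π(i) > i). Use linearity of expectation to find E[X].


Write X = Σ_{i=1}^{131} X_i, where X_i = 1_{π(i) > i}.
For each fixed i, π(i) is uniform over {1, …, 131} (marginal of a uniform permutation), so P[π(i) > i] = (n − i)/n. Summing: Σ_{i=1}^{131} (n − i)/n = (0 + 1 + … + 130)/131 = 131(131 − 1)/(2·131) = (131 − 1)/2.
Hence E[X] = Σ_{i=1}^{131} (131 − i)/131 = 65 ≈ 65.000.

E[X] = 65 = 65.000.


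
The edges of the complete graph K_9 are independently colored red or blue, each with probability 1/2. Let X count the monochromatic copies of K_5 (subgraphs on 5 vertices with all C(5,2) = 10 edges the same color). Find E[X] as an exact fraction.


Let X = Σ_S X_S over the C(9, 5) = 126 subsets S of size 5, where X_S = 1 if the K_5 on S is monochromatic.
For a fixed S, the K_5 on S has C(5, 2) = 10 edges. P[all 10 edges red] = (1/2)^10, and likewise for blue, so P[monochromatic] = 2·(1/2)^10 = 2^{1 − 10} = 1/512.
By linearity of expectation: E[X] = C(9, 5) · 2^{1 − 10} = 126 · 1/512 = 63/256.
Numerically: E[X] ≈ 0.24609.

E[X] = C(9,5)·2^(1−C(5,2)) = 63/256 ≈ 0.24609.


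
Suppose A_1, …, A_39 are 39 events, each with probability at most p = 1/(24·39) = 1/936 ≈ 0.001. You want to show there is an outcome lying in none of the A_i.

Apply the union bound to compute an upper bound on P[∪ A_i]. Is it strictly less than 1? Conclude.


Union bound: P[∪_{i=1}^{39} A_i] ≤ Σ_i P[A_i] ≤ 39·p = 39·(1/936) = 1/24.
Numerically: 1/24 ≈ 0.042.
Is 1/24 < 1? YES.
Since P[∪ A_i] ≤ 1/24 < 1, the complement has P[∩ A_i^c] ≥ 1 − 1/24 = 23/24 > 0, so some outcome avoids every A_i.

39·p = 1/24 ≈ 0.042; existence CERTIFIED by the union bound.


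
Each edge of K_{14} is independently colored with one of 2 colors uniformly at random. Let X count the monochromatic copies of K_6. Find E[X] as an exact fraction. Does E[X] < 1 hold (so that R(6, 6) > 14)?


E[X] = C(14, 6) · 2^{1 − 15} = 3003 · 2^{−14} = 3003/16384.
As a reduced fraction: E[X] = 3003/16384 ≈ 0.1832886.
Is E[X] < 1? YES.
Since E[X] < 1, there exists a 2-coloring of K_{14} with no monochromatic K_6; hence R(6, 6) > 14.

E[X] = 3003/16384 ≈ 0.1832886; E[X] < 1, so R(6, 6) > 14.


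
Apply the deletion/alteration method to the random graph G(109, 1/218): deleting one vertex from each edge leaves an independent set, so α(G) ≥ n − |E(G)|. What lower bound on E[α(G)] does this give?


E[|E(G)|] = C(109, 2)·p = 5886 · (1/218) = 27.
E[α(G)] ≥ n − E[|E(G)|] = 109 − 27 = 82.
Numerically: ≈ 82.000000.
(This is only a lower bound; the true E[α(G)] may be larger.)

E[α(G)] ≥ 82 ≈ 82.000000.


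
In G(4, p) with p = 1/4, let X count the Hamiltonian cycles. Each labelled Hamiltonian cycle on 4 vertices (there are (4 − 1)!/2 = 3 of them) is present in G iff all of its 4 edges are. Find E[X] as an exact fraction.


K_4 has (4 − 1)!/2 = 3 labelled Hamiltonian cycles.
For each such Hamiltonian cycle H, let X_H = 1 if all 4 edges of H are present in G. Then P[X_H = 1] = p^{4} = (1/4)^{4} = 1/256.
By linearity of expectation: E[X] = Σ_H E[X_H] = 3 · p^{4} = 3 · 1/256 = 3/256.
Numerically: E[X] ≈ 0.0117188.

E[X] = 3 · (1/4)^{4} = 3/256 ≈ 0.0117188.


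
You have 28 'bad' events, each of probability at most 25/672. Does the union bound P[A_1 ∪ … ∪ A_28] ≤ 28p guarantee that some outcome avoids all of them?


Union bound: P[∪_{i=1}^{28} A_i] ≤ Σ_i P[A_i] ≤ 28·p = 28·(25/672) = 25/24.
Numerically: 25/24 ≈ 1.041667.
Is 25/24 < 1? NO.
Since the bound 25/24 is ≥ 1, the union bound is uninformative here; it does NOT by itself certify existence.

28·p = 25/24 ≈ 1.041667; existence NOT certified by the union bound.


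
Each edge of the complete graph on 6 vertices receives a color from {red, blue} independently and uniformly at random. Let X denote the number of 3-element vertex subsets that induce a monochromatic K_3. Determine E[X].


Let X = Σ_S X_S over the C(6, 3) = 20 subsets S of size 3, where X_S = 1 if the K_3 on S is monochromatic.
For a fixed S, the K_3 on S has C(3, 2) = 3 edges. P[all 3 edges red] = (1/2)^3, and likewise for blue, so P[monochromatic] = 2·(1/2)^3 = 2^{1 − 3} = 1/4.
By linearity of expectation: E[X] = C(6, 3) · 2^{1 − 3} = 20 · 1/4 = 5.
Numerically: E[X] ≈ 5.000.

E[X] = C(6,3)·2^(1−C(3,2)) = 5 ≈ 5.000.


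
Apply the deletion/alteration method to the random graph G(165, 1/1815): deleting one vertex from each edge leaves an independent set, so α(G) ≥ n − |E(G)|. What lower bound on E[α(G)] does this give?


E[|E(G)|] = C(165, 2)·p = 13530 · (1/1815) = 82/11.
E[α(G)] ≥ n − E[|E(G)|] = 165 − 82/11 = 1733/11.
Numerically: ≈ 157.545.
(This is only a lower bound; the true E[α(G)] may be larger.)

E[α(G)] ≥ 1733/11 ≈ 157.545.


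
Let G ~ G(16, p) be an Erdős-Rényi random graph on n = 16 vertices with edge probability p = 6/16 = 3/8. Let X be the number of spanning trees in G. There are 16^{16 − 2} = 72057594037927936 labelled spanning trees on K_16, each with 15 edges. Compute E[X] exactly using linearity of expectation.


K_16 has 16^{16 − 2} = 72057594037927936 labelled spanning trees.
For each such spanning tree H, let X_H = 1 if all 15 edges of H are present in G. Then P[X_H = 1] = p^{15} = (3/8)^{15} = 14348907/35184372088832.
Summing the indicators: E[X] = Σ_H E[X_H] = 72057594037927936 · p^{15} = 72057594037927936 · 14348907/35184372088832 = 29386561536.
Numerically: E[X] ≈ 2.9387e+10.

E[X] = 72057594037927936 · (3/8)^{15} = 29386561536 ≈ 2.9387e+10.


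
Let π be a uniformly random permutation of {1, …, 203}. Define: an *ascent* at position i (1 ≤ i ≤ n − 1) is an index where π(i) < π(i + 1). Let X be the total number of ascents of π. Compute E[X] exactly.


Write X = Σ X_I over i = 1, …, 202, with X_I the indicator of one ascent.
There are 202 indicators.
For each fixed i, the pair (π(i), π(i+1)) is a uniformly random ordered pair of distinct values from {1, …, 203}; by symmetry P[π(i) < π(i+1)] = 1/2.
By linearity: E[X] = 202 · (1/2) = (203 − 1) · (1/2) = 101 ≈ 101.0000.

E[X] = 101 = 101.0000.


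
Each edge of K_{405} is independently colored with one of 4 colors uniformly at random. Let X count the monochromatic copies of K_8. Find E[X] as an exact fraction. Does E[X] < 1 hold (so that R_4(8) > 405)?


E[X] = C(405, 8) · 4^{1 − 28} = 16745853821188050 · 4^{−27} = 16745853821188050/18014398509481984.
As a reduced fraction: E[X] = 8372926910594025/9007199254740992 ≈ 0.92958.
Is E[X] < 1? YES.
Since E[X] < 1, there exists a 4-coloring of K_{405} with no monochromatic K_8; hence R_4(8) > 405.

E[X] = 8372926910594025/9007199254740992 ≈ 0.92958; E[X] < 1, so R_4(8) > 405.


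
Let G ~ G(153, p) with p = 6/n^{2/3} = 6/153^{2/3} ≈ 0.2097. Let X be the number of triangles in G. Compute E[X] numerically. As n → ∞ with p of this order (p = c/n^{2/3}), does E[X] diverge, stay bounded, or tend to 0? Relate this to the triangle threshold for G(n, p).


Number of potential triangles: C(153, 3) = 585276.
Each occurs with probability p³ ≈ (0.2097)³ ≈ 9.227220e-03.
By linearity: E[X] = C(153, 3)·p³ ≈ 585276 · 9.227220e-03 ≈ 5400.4706.
Since α = 2/3 < 1, p = c/n^{2/3} ≫ 1/n is above the triangle threshold p ~ 1/n. Asymptotically E[X] ~ (c³/6)·n^{3(1−α)} = (6³/6)·n^{1} → ∞; triangles are abundant w.h.p.

E[X] ≈ 5400.4706; in regime p = Θ(1/n^{2/3}) E[X] diverges (above the triangle threshold p ~ 1/n).


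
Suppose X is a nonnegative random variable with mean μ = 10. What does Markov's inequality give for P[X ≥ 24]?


μ = E[X] = 10, a = 24.
Markov: P[X ≥ 24] ≤ μ/a = (10)/24 = 5/12.
Numerically: ≈ 0.41667.
(Since a = 24 > μ = 10.00000, the bound 5/12 is < 1 and informative.)

P[X ≥ 24] ≤ 5/12 ≈ 0.41667.


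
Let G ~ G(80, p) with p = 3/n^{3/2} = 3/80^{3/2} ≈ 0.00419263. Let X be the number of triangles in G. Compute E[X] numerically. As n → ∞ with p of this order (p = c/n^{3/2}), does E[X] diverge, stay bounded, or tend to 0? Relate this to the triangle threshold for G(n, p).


Number of potential triangles: C(80, 3) = 82160.
Each occurs with probability p³ ≈ (0.00419263)³ ≈ 7.36985295e-08.
By linearity: E[X] = C(80, 3)·p³ ≈ 82160 · 7.36985295e-08 ≈ 0.006055.
Since α = 3/2 > 1, p = c/n^{3/2} = o(1/n) is below the triangle threshold p ~ 1/n. Asymptotically E[X] ~ (c³/6)·n^{3(1−α)} = (3³/6)·n^{-1.5} → 0, so by Markov's inequality G has no triangles w.h.p.

E[X] ≈ 0.006055; in regime p = Θ(1/n^{3/2}) E[X] tends to 0 (below the triangle threshold p ~ 1/n).


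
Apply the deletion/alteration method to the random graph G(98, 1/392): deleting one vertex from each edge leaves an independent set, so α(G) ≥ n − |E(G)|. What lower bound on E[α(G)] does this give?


E[|E(G)|] = C(98, 2)·p = 4753 · (1/392) = 97/8.
E[α(G)] ≥ n − E[|E(G)|] = 98 − 97/8 = 687/8.
Numerically: ≈ 85.875.
(This is only a lower bound; the true E[α(G)] may be larger.)

E[α(G)] ≥ 687/8 ≈ 85.875.


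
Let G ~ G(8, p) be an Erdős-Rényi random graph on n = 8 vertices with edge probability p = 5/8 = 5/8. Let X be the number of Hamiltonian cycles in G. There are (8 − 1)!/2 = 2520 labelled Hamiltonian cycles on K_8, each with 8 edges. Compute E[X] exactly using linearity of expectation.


K_8 has (8 − 1)!/2 = 2520 labelled Hamiltonian cycles.
For each such Hamiltonian cycle H, let X_H = 1 if all 8 edges of H are present in G. Then P[X_H = 1] = p^{8} = (5/8)^{8} = 390625/16777216.
Summing the indicators: E[X] = Σ_H E[X_H] = 2520 · p^{8} = 2520 · 390625/16777216 = 123046875/2097152.
Numerically: E[X] ≈ 58.7.

E[X] = 2520 · (5/8)^{8} = 123046875/2097152 ≈ 58.7.


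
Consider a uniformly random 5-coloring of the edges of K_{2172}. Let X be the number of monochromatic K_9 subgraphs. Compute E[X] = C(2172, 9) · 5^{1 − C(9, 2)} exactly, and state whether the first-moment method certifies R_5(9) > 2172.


E[X] = C(2172, 9) · 5^{1 − 36} = 2915866900084148060642020 · 5^{−35} = 2915866900084148060642020/2910383045673370361328125.
As a reduced fraction: E[X] = 583173380016829612128404/582076609134674072265625 ≈ 1.00188.
Is E[X] < 1? NO.
Since E[X] ≥ 1, the first-moment bound is inconclusive at n = 2172; it does NOT by itself certify R_5(9) > 2172.

E[X] = 583173380016829612128404/582076609134674072265625 ≈ 1.00188; E[X] ≥ 1; first-moment method inconclusive here.


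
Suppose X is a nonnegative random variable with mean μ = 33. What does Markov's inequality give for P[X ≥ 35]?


μ = E[X] = 33, a = 35.
Markov: P[X ≥ 35] ≤ μ/a = (33)/35 = 33/35.
Numerically: ≈ 0.943.
(Since a = 35 > μ = 33.000, the bound 33/35 is < 1 and informative.)

P[X ≥ 35] ≤ 33/35 ≈ 0.943.


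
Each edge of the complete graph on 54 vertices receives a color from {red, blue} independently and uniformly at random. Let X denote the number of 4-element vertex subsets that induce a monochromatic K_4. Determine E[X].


Let X = Σ_S X_S over the C(54, 4) = 316251 subsets S of size 4, where X_S = 1 if the K_4 on S is monochromatic.
For a fixed S, the K_4 on S has C(4, 2) = 6 edges. P[all 6 edges red] = (1/2)^6, and likewise for blue, so P[monochromatic] = 2·(1/2)^6 = 2^{1 − 6} = 1/32.
By linearity of expectation: E[X] = C(54, 4) · 2^{1 − 6} = 316251 · 1/32 = 316251/32.
Numerically: E[X] ≈ 9882.84375.

E[X] = C(54,4)·2^(1−C(4,2)) = 316251/32 ≈ 9882.84375.


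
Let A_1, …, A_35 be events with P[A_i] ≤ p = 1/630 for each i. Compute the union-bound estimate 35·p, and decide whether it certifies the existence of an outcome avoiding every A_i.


Union bound: P[∪_{i=1}^{35} A_i] ≤ Σ_i P[A_i] ≤ 35·p = 35·(1/630) = 1/18.
Numerically: 1/18 ≈ 0.0555556.
Is 1/18 < 1? YES.
Since P[∪ A_i] ≤ 1/18 < 1, the complement has P[∩ A_i^c] ≥ 1 − 1/18 = 17/18 > 0, so some outcome avoids every A_i.

35·p = 1/18 ≈ 0.0555556; existence CERTIFIED by the union bound.


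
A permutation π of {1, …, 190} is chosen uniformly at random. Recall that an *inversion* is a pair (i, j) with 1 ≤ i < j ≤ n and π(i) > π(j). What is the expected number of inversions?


Write X = Σ X_I over the C(190, 2) = 17955 pairs i < j, with X_I the indicator of one inversion.
There are 17955 indicators.
For each fixed pair i < j, the values π(i) and π(j) are two distinct elements of {1, …, 190} in uniformly random order; by symmetry P[π(i) > π(j)] = 1/2.
By linearity: E[X] = 17955 · (1/2) = C(190, 2) · (1/2) = 17955/2 = 17955/2 ≈ 8977.500000.

E[X] = 17955/2 = 8977.500000.


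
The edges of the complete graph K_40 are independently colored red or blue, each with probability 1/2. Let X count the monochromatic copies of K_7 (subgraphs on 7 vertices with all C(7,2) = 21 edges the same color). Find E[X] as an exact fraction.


Let X = Σ_S X_S over the C(40, 7) = 18643560 subsets S of size 7, where X_S = 1 if the K_7 on S is monochromatic.
For a fixed S, the K_7 on S has C(7, 2) = 21 edges. P[all 21 edges red] = (1/2)^21, and likewise for blue, so P[monochromatic] = 2·(1/2)^21 = 2^{1 − 21} = 1/1048576.
Summing: E[X] = C(40, 7) · 2^{1 − 21} = 18643560 · 1/1048576 = 2330445/131072.
Numerically: E[X] ≈ 17.77988.

E[X] = C(40,7)·2^(1−C(7,2)) = 2330445/131072 ≈ 17.77988.


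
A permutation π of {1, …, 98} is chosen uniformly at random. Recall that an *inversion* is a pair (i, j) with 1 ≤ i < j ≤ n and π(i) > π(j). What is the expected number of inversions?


Write X = Σ X_I over the C(98, 2) = 4753 pairs i < j, with X_I the indicator of one inversion.
There are 4753 indicators.
For each fixed pair i < j, the values π(i) and π(j) are two distinct elements of {1, …, 98} in uniformly random order; by symmetry P[π(i) > π(j)] = 1/2.
By linearity: E[X] = 4753 · (1/2) = C(98, 2) · (1/2) = 4753/2 = 4753/2 ≈ 2376.500.

E[X] = 4753/2 = 2376.500.
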